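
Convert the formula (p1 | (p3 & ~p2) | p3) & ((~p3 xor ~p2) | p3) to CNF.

(p1 | (p3 & ~p2) | p3) & ((~p3 xor ~p2) | p3)
≡ (p1 | (p3 & ~p2) | p3) & (((~p3 | ~p2) & ~(~p3 & ~p2)) | p3)   [expand xor]
≡ (p1 | (p3 & ~p2) | p3) & (((~p3 | ~p2) & (~~p3 | ~~p2)) | p3)   [De Morgan]
≡ (p1 | (p3 & ~p2) | p3) & (((~p3 | ~p2) & (p3 | ~~p2)) | p3)   [double negation]
≡ (p1 | (p3 & ~p2) | p3) & (((~p3 | ~p2) & (p3 | p2)) | p3)   [double negation]
≡ (p1 | p3 | p3) & (p1 | ~p2 | p3) & (~p3 | ~p2 | p3) & (p3 | p2 | p3)   [distribute | over &]
≡ (p1 | p3) & (p3 | p2)   [simplify]

(p1 | p3) & (p3 | p2)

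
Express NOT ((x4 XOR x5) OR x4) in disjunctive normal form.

NOT x4 AND NOT x5

NOT ((x4 XOR x5) OR x4)
≡ NOT ((x4 AND NOT x5) OR (NOT x4 AND x5) OR x4)   — expand XOR
≡ NOT (x4 AND NOT x5) AND NOT (NOT x4 AND x5) AND NOT x4   — De Morgan
≡ (NOT x4 OR NOT NOT x5) AND NOT (NOT x4 AND x5) AND NOT x4   — De Morgan
≡ (NOT x4 OR x5) AND NOT (NOT x4 AND x5) AND NOT x4   — double negation
≡ (NOT x4 OR x5) AND (NOT NOT x4 OR NOT x5) AND NOT x4   — De Morgan
≡ (NOT x4 OR x5) AND (x4 OR NOT x5) AND NOT x4   — double negation
≡ (NOT x4 AND x4 AND NOT x4) OR (NOT x4 AND NOT x5 AND NOT x4) OR (x5 AND x4 AND NOT x4) OR (x5 AND NOT x5 AND NOT x4)   — distribute AND over OR
≡ NOT x4 AND NOT x5   — simplify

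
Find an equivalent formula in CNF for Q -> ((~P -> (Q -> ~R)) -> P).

Q -> ((~P -> (Q -> ~R)) -> P)
⇔ ~Q | ((~P -> (Q -> ~R)) -> P)   (eliminate ->)
⇔ ~Q | ~(~P -> (Q -> ~R)) | P   (eliminate ->)
⇔ ~Q | ~(~~P | (Q -> ~R)) | P   (eliminate ->)
⇔ ~Q | ~(~~P | ~Q | ~R) | P   (eliminate ->)
⇔ ~Q | (~~~P & ~~Q & ~~R) | P   (De Morgan)
⇔ ~Q | (~P & ~~Q & ~~R) | P   (double negation)
⇔ ~Q | (~P & Q & ~~R) | P   (double negation)
⇔ ~Q | (~P & Q & R) | P   (double negation)
⇔ (~Q | ~P | P) & (~Q | Q | P) & (~Q | R | P)   (distribute | over &)
⇔ ~Q | R | P   (simplify)

~Q | R | P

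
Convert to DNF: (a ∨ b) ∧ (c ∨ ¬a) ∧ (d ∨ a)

(a ∧ c) ∨ (b ∧ c ∧ d) ∨ (b ∧ ¬a ∧ d)

(a ∨ b) ∧ (c ∨ ¬a) ∧ (d ∨ a)
≡ (a ∧ c ∧ d) ∨ (a ∧ c ∧ a) ∨ (a ∧ ¬a ∧ d) ∨ (a ∧ ¬a ∧ a) ∨ (b ∧ c ∧ d) ∨ (b ∧ c ∧ a) ∨ (b ∧ ¬a ∧ d) ∨ (b ∧ ¬a ∧ a)   (distribute ∧ over ∨)
≡ (a ∧ c) ∨ (b ∧ c ∧ d) ∨ (b ∧ ¬a ∧ d)   (simplify)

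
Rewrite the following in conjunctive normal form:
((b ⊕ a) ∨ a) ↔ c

(¬b ∨ a ∨ c) ∧ (¬a ∨ c) ∧ (¬c ∨ b ∨ a)

((b ⊕ a) ∨ a) ↔ c
≡ (((b ⊕ a) ∨ a) → c) ∧ (c → ((b ⊕ a) ∨ a))   [eliminate ↔]
≡ (¬((b ⊕ a) ∨ a) ∨ c) ∧ (c → ((b ⊕ a) ∨ a))   [eliminate →]
≡ (¬(((b ∨ a) ∧ ¬(b ∧ a)) ∨ a) ∨ c) ∧ (c → ((b ⊕ a) ∨ a))   [expand ⊕]
≡ (¬(((b ∨ a) ∧ ¬(b ∧ a)) ∨ a) ∨ c) ∧ (¬c ∨ (b ⊕ a) ∨ a)   [eliminate →]
≡ (¬(((b ∨ a) ∧ ¬(b ∧ a)) ∨ a) ∨ c) ∧ (¬c ∨ ((b ∨ a) ∧ ¬(b ∧ a)) ∨ a)   [expand ⊕]
≡ ((¬((b ∨ a) ∧ ¬(b ∧ a)) ∧ ¬a) ∨ c) ∧ (¬c ∨ ((b ∨ a) ∧ ¬(b ∧ a)) ∨ a)   [De Morgan]
≡ (((¬(b ∨ a) ∨ ¬¬(b ∧ a)) ∧ ¬a) ∨ c) ∧ (¬c ∨ ((b ∨ a) ∧ ¬(b ∧ a)) ∨ a)   [De Morgan]
≡ ((((¬b ∧ ¬a) ∨ ¬¬(b ∧ a)) ∧ ¬a) ∨ c) ∧ (¬c ∨ ((b ∨ a) ∧ ¬(b ∧ a)) ∨ a)   [De Morgan]
≡ ((((¬b ∧ ¬a) ∨ (b ∧ a)) ∧ ¬a) ∨ c) ∧ (¬c ∨ ((b ∨ a) ∧ ¬(b ∧ a)) ∨ a)   [double negation]
≡ ((((¬b ∧ ¬a) ∨ (b ∧ a)) ∧ ¬a) ∨ c) ∧ (¬c ∨ ((b ∨ a) ∧ (¬b ∨ ¬a)) ∨ a)   [De Morgan]
≡ (¬b ∨ b ∨ c) ∧ (¬b ∨ a ∨ c) ∧ (¬a ∨ b ∨ c) ∧ (¬a ∨ a ∨ c) ∧ (¬a ∨ c) ∧ (¬c ∨ b ∨ a ∨ a) ∧ (¬c ∨ ¬b ∨ ¬a ∨ a)   [distribute ∨ over ∧]
≡ (¬b ∨ a ∨ c) ∧ (¬a ∨ c) ∧ (¬c ∨ b ∨ a)   [simplify]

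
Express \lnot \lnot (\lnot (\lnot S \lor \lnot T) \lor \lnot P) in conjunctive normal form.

(S \lor \lnot P) \land (T \lor \lnot P)

\lnot \lnot (\lnot (\lnot S \lor \lnot T) \lor \lnot P)
≡ \lnot (\lnot S \lor \lnot T) \lor \lnot P
≡ (\lnot \lnot S \land \lnot \lnot T) \lor \lnot P
≡ (S \land \lnot \lnot T) \lor \lnot P
≡ (S \land T) \lor \lnot P
≡ (S \lor \lnot P) \land (T \lor \lnot P)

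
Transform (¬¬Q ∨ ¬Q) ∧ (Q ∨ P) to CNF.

(¬¬Q ∨ ¬Q) ∧ (Q ∨ P)
= (Q ∨ ¬Q) ∧ (Q ∨ P)   (double negation)
= Q ∨ P   (simplify)

Q ∨ P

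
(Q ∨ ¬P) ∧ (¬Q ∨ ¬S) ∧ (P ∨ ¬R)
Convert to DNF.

(Q ∨ ¬P) ∧ (¬Q ∨ ¬S) ∧ (P ∨ ¬R)
≡ (Q ∧ ¬Q ∧ P) ∨ (Q ∧ ¬Q ∧ ¬R) ∨ (Q ∧ ¬S ∧ P) ∨ (Q ∧ ¬S ∧ ¬R) ∨ (¬P ∧ ¬Q ∧ P) ∨ (¬P ∧ ¬Q ∧ ¬R) ∨ (¬P ∧ ¬S ∧ P) ∨ (¬P ∧ ¬S ∧ ¬R)   (distribute ∧ over ∨)
≡ (Q ∧ ¬S ∧ P) ∨ (Q ∧ ¬S ∧ ¬R) ∨ (¬P ∧ ¬Q ∧ ¬R) ∨ (¬P ∧ ¬S ∧ ¬R)   (simplify)

(Q ∧ ¬S ∧ P) ∨ (Q ∧ ¬S ∧ ¬R) ∨ (¬P ∧ ¬Q ∧ ¬R) ∨ (¬P ∧ ¬S ∧ ¬R)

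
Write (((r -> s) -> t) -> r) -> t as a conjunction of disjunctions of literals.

(r | t) & (~s | t) & (~r | t)

(((r -> s) -> t) -> r) -> t
≡ ~(((r -> s) -> t) -> r) | t   [eliminate ->]
≡ ~(~((r -> s) -> t) | r) | t   [eliminate ->]
≡ ~(~(~(r -> s) | t) | r) | t   [eliminate ->]
≡ ~(~(~(~r | s) | t) | r) | t   [eliminate ->]
≡ (~~(~(~r | s) | t) & ~r) | t   [De Morgan]
≡ ((~(~r | s) | t) & ~r) | t   [double negation]
≡ (((~~r & ~s) | t) & ~r) | t   [De Morgan]
≡ (((r & ~s) | t) & ~r) | t   [double negation]
≡ (r | t | t) & (~s | t | t) & (~r | t)   [distribute | over &]
≡ (r | t) & (~s | t) & (~r | t)   [simplify]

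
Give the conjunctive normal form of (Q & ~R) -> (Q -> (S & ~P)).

(Q & ~R) -> (Q -> (S & ~P))
= ~(Q & ~R) | (Q -> (S & ~P))   [eliminate ->]
= ~(Q & ~R) | ~Q | (S & ~P)   [eliminate ->]
= ~Q | ~~R | ~Q | (S & ~P)   [De Morgan]
= ~Q | R | ~Q | (S & ~P)   [double negation]
= (~Q | R | ~Q | S) & (~Q | R | ~Q | ~P)   [distribute | over &]
= (~Q | R | S) & (~Q | R | ~P)   [simplify]

(~Q | R | S) & (~Q | R | ~P)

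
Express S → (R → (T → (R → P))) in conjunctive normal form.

S → (R → (T → (R → P)))
≡ ¬S ∨ (R → (T → (R → P)))   [eliminate →]
≡ ¬S ∨ ¬R ∨ (T → (R → P))   [eliminate →]
≡ ¬S ∨ ¬R ∨ ¬T ∨ (R → P)   [eliminate →]
≡ ¬S ∨ ¬R ∨ ¬T ∨ ¬R ∨ P   [eliminate →]
≡ ¬S ∨ ¬R ∨ ¬T ∨ P   [simplify]

¬S ∨ ¬R ∨ ¬T ∨ P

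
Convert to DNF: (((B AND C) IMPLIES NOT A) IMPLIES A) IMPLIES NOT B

(((B AND C) IMPLIES NOT A) IMPLIES A) IMPLIES NOT B
= NOT (((B AND C) IMPLIES NOT A) IMPLIES A) OR NOT B   [eliminate IMPLIES]
= NOT (NOT ((B AND C) IMPLIES NOT A) OR A) OR NOT B   [eliminate IMPLIES]
= NOT (NOT (NOT (B AND C) OR NOT A) OR A) OR NOT B   [eliminate IMPLIES]
= (NOT NOT (NOT (B AND C) OR NOT A) AND NOT A) OR NOT B   [De Morgan]
= ((NOT (B AND C) OR NOT A) AND NOT A) OR NOT B   [double negation]
= ((NOT B OR NOT C OR NOT A) AND NOT A) OR NOT B   [De Morgan]
= (NOT B AND NOT A) OR (NOT C AND NOT A) OR (NOT A AND NOT A) OR NOT B   [distribute AND over OR]
= NOT A OR NOT B   [simplify]

NOT A OR NOT B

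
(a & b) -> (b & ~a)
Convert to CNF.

~a | ~b

(a & b) -> (b & ~a)
⇔ ~(a & b) | (b & ~a)   (eliminate ->)
⇔ ~a | ~b | (b & ~a)   (De Morgan)
⇔ (~a | ~b | b) & (~a | ~b | ~a)   (distribute | over &)
⇔ ~a | ~b   (simplify)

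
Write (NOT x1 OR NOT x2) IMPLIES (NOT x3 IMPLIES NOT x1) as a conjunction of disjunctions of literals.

(NOT x1 OR NOT x2) IMPLIES (NOT x3 IMPLIES NOT x1)
= NOT (NOT x1 OR NOT x2) OR (NOT x3 IMPLIES NOT x1)   [eliminate IMPLIES]
= NOT (NOT x1 OR NOT x2) OR NOT NOT x3 OR NOT x1   [eliminate IMPLIES]
= (NOT NOT x1 AND NOT NOT x2) OR NOT NOT x3 OR NOT x1   [De Morgan]
= (x1 AND NOT NOT x2) OR NOT NOT x3 OR NOT x1   [double negation]
= (x1 AND x2) OR NOT NOT x3 OR NOT x1   [double negation]
= (x1 AND x2) OR x3 OR NOT x1   [double negation]
= (x1 OR x3 OR NOT x1) AND (x2 OR x3 OR NOT x1)   [distribute OR over AND]
= x2 OR x3 OR NOT x1   [simplify]

x2 OR x3 OR NOT x1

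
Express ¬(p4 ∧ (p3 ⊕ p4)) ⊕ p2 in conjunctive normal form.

(¬p4 ∨ p3 ∨ p2) ∧ (p4 ∨ ¬p2) ∧ (¬p3 ∨ ¬p4 ∨ ¬p2)

¬(p4 ∧ (p3 ⊕ p4)) ⊕ p2
≡ (¬(p4 ∧ (p3 ⊕ p4)) ∨ p2) ∧ ¬(¬(p4 ∧ (p3 ⊕ p4)) ∧ p2)   [expand ⊕]
≡ (¬(p4 ∧ (p3 ∨ p4) ∧ ¬(p3 ∧ p4)) ∨ p2) ∧ ¬(¬(p4 ∧ (p3 ⊕ p4)) ∧ p2)   [expand ⊕]
≡ (¬(p4 ∧ (p3 ∨ p4) ∧ ¬(p3 ∧ p4)) ∨ p2) ∧ ¬(¬(p4 ∧ (p3 ∨ p4) ∧ ¬(p3 ∧ p4)) ∧ p2)   [expand ⊕]
≡ (¬p4 ∨ ¬(p3 ∨ p4) ∨ ¬¬(p3 ∧ p4) ∨ p2) ∧ ¬(¬(p4 ∧ (p3 ∨ p4) ∧ ¬(p3 ∧ p4)) ∧ p2)   [De Morgan]
≡ (¬p4 ∨ (¬p3 ∧ ¬p4) ∨ ¬¬(p3 ∧ p4) ∨ p2) ∧ ¬(¬(p4 ∧ (p3 ∨ p4) ∧ ¬(p3 ∧ p4)) ∧ p2)   [De Morgan]
≡ (¬p4 ∨ (¬p3 ∧ ¬p4) ∨ (p3 ∧ p4) ∨ p2) ∧ ¬(¬(p4 ∧ (p3 ∨ p4) ∧ ¬(p3 ∧ p4)) ∧ p2)   [double negation]
≡ (¬p4 ∨ (¬p3 ∧ ¬p4) ∨ (p3 ∧ p4) ∨ p2) ∧ (¬¬(p4 ∧ (p3 ∨ p4) ∧ ¬(p3 ∧ p4)) ∨ ¬p2)   [De Morgan]
≡ (¬p4 ∨ (¬p3 ∧ ¬p4) ∨ (p3 ∧ p4) ∨ p2) ∧ ((p4 ∧ (p3 ∨ p4) ∧ ¬(p3 ∧ p4)) ∨ ¬p2)   [double negation]
≡ (¬p4 ∨ (¬p3 ∧ ¬p4) ∨ (p3 ∧ p4) ∨ p2) ∧ ((p4 ∧ (p3 ∨ p4) ∧ (¬p3 ∨ ¬p4)) ∨ ¬p2)   [De Morgan]
≡ (¬p4 ∨ ¬p3 ∨ p3 ∨ p2) ∧ (¬p4 ∨ ¬p3 ∨ p4 ∨ p2) ∧ (¬p4 ∨ ¬p4 ∨ p3 ∨ p2) ∧ (¬p4 ∨ ¬p4 ∨ p4 ∨ p2) ∧ (p4 ∨ ¬p2) ∧ (p3 ∨ p4 ∨ ¬p2) ∧ (¬p3 ∨ ¬p4 ∨ ¬p2)   [distribute ∨ over ∧]
≡ (¬p4 ∨ p3 ∨ p2) ∧ (p4 ∨ ¬p2) ∧ (¬p3 ∨ ¬p4 ∨ ¬p2)   [simplify]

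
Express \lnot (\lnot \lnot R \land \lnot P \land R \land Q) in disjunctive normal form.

\lnot (\lnot \lnot R \land \lnot P \land R \land Q)
= \lnot \lnot \lnot R \lor \lnot \lnot P \lor \lnot R \lor \lnot Q
= \lnot R \lor \lnot \lnot P \lor \lnot R \lor \lnot Q
= \lnot R \lor P \lor \lnot R \lor \lnot Q
= \lnot R \lor P \lor \lnot Q

\lnot R \lor P \lor \lnot Q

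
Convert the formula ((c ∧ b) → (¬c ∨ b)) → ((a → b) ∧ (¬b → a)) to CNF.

(b ∨ ¬a) ∧ (b ∨ a)

((c ∧ b) → (¬c ∨ b)) → ((a → b) ∧ (¬b → a))
⇔ ¬((c ∧ b) → (¬c ∨ b)) ∨ ((a → b) ∧ (¬b → a))   (eliminate →)
⇔ ¬(¬(c ∧ b) ∨ ¬c ∨ b) ∨ ((a → b) ∧ (¬b → a))   (eliminate →)
⇔ ¬(¬(c ∧ b) ∨ ¬c ∨ b) ∨ ((¬a ∨ b) ∧ (¬b → a))   (eliminate →)
⇔ ¬(¬(c ∧ b) ∨ ¬c ∨ b) ∨ ((¬a ∨ b) ∧ (¬¬b ∨ a))   (eliminate →)
⇔ (¬¬(c ∧ b) ∧ ¬¬c ∧ ¬b) ∨ ((¬a ∨ b) ∧ (¬¬b ∨ a))   (De Morgan)
⇔ (c ∧ b ∧ ¬¬c ∧ ¬b) ∨ ((¬a ∨ b) ∧ (¬¬b ∨ a))   (double negation)
⇔ (c ∧ b ∧ c ∧ ¬b) ∨ ((¬a ∨ b) ∧ (¬¬b ∨ a))   (double negation)
⇔ (c ∧ b ∧ c ∧ ¬b) ∨ ((¬a ∨ b) ∧ (b ∨ a))   (double negation)
⇔ (c ∨ ¬a ∨ b) ∧ (c ∨ b ∨ a) ∧ (b ∨ ¬a ∨ b) ∧ (b ∨ b ∨ a) ∧ (c ∨ ¬a ∨ b) ∧ (c ∨ b ∨ a) ∧ (¬b ∨ ¬a ∨ b) ∧ (¬b ∨ b ∨ a)   (distribute ∨ over ∧)
⇔ (b ∨ ¬a) ∧ (b ∨ a)   (simplify)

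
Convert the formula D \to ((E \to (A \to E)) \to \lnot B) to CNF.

D \to ((E \to (A \to E)) \to \lnot B)
⇔ \lnot D \lor ((E \to (A \to E)) \to \lnot B)   [eliminate \to]
⇔ \lnot D \lor \lnot (E \to (A \to E)) \lor \lnot B   [eliminate \to]
⇔ \lnot D \lor \lnot (\lnot E \lor (A \to E)) \lor \lnot B   [eliminate \to]
⇔ \lnot D \lor \lnot (\lnot E \lor \lnot A \lor E) \lor \lnot B   [eliminate \to]
⇔ \lnot D \lor (\lnot \lnot E \land \lnot \lnot A \land \lnot E) \lor \lnot B   [De Morgan]
⇔ \lnot D \lor (E \land \lnot \lnot A \land \lnot E) \lor \lnot B   [double negation]
⇔ \lnot D \lor (E \land A \land \lnot E) \lor \lnot B   [double negation]
⇔ (\lnot D \lor E \lor \lnot B) \land (\lnot D \lor A \lor \lnot B) \land (\lnot D \lor \lnot E \lor \lnot B)   [distribute \lor over \land]

(\lnot D \lor E \lor \lnot B) \land (\lnot D \lor A \lor \lnot B) \land (\lnot D \lor \lnot E \lor \lnot B)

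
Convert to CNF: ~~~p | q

~p | q

~~~p | q
≡ ~p | q   (double negation)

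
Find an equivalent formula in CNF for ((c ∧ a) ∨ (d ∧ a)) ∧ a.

((c ∧ a) ∨ (d ∧ a)) ∧ a
⇔ (c ∨ d) ∧ (c ∨ a) ∧ (a ∨ d) ∧ (a ∨ a) ∧ a   (distribute ∨ over ∧)
⇔ (c ∨ d) ∧ a   (simplify)

(c ∨ d) ∧ a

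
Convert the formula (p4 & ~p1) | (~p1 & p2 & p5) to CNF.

(p4 | p2) & (p4 | p5) & ~p1

(p4 & ~p1) | (~p1 & p2 & p5)
= (p4 | ~p1) & (p4 | p2) & (p4 | p5) & (~p1 | ~p1) & (~p1 | p2) & (~p1 | p5)
= (p4 | p2) & (p4 | p5) & ~p1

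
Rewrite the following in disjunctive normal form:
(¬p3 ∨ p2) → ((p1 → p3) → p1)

(¬p3 ∨ p2) → ((p1 → p3) → p1)
≡ ¬(¬p3 ∨ p2) ∨ ((p1 → p3) → p1)   (eliminate →)
≡ ¬(¬p3 ∨ p2) ∨ ¬(p1 → p3) ∨ p1   (eliminate →)
≡ ¬(¬p3 ∨ p2) ∨ ¬(¬p1 ∨ p3) ∨ p1   (eliminate →)
≡ (¬¬p3 ∧ ¬p2) ∨ ¬(¬p1 ∨ p3) ∨ p1   (De Morgan)
≡ (p3 ∧ ¬p2) ∨ ¬(¬p1 ∨ p3) ∨ p1   (double negation)
≡ (p3 ∧ ¬p2) ∨ (¬¬p1 ∧ ¬p3) ∨ p1   (De Morgan)
≡ (p3 ∧ ¬p2) ∨ (p1 ∧ ¬p3) ∨ p1   (double negation)
≡ (p3 ∧ ¬p2) ∨ p1   (simplify)

(p3 ∧ ¬p2) ∨ p1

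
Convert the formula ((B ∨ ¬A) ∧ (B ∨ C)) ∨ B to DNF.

B ∨ (¬A ∧ C)

((B ∨ ¬A) ∧ (B ∨ C)) ∨ B
≡ (B ∧ B) ∨ (B ∧ C) ∨ (¬A ∧ B) ∨ (¬A ∧ C) ∨ B   (distribute ∧ over ∨)
≡ B ∨ (¬A ∧ C)   (simplify)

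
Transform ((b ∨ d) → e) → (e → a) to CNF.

((b ∨ d) → e) → (e → a)
≡ ¬((b ∨ d) → e) ∨ (e → a)   [eliminate →]
≡ ¬(¬(b ∨ d) ∨ e) ∨ (e → a)   [eliminate →]
≡ ¬(¬(b ∨ d) ∨ e) ∨ ¬e ∨ a   [eliminate →]
≡ (¬¬(b ∨ d) ∧ ¬e) ∨ ¬e ∨ a   [De Morgan]
≡ ((b ∨ d) ∧ ¬e) ∨ ¬e ∨ a   [double negation]
≡ (b ∨ d ∨ ¬e ∨ a) ∧ (¬e ∨ ¬e ∨ a)   [distribute ∨ over ∧]
≡ ¬e ∨ a   [simplify]

¬e ∨ a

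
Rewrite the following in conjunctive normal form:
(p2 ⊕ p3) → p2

¬p3 ∨ p2

(p2 ⊕ p3) → p2
= ¬(p2 ⊕ p3) ∨ p2   [eliminate →]
= ¬((p2 ∨ p3) ∧ ¬(p2 ∧ p3)) ∨ p2   [expand ⊕]
= ¬(p2 ∨ p3) ∨ ¬¬(p2 ∧ p3) ∨ p2   [De Morgan]
= (¬p2 ∧ ¬p3) ∨ ¬¬(p2 ∧ p3) ∨ p2   [De Morgan]
= (¬p2 ∧ ¬p3) ∨ (p2 ∧ p3) ∨ p2   [double negation]
= (¬p2 ∨ p2 ∨ p2) ∧ (¬p2 ∨ p3 ∨ p2) ∧ (¬p3 ∨ p2 ∨ p2) ∧ (¬p3 ∨ p3 ∨ p2)   [distribute ∨ over ∧]
= ¬p3 ∨ p2   [simplify]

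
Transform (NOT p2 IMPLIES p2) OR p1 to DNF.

p2 OR p1

(NOT p2 IMPLIES p2) OR p1
= NOT NOT p2 OR p2 OR p1   [eliminate IMPLIES]
= p2 OR p2 OR p1   [double negation]
= p2 OR p1   [simplify]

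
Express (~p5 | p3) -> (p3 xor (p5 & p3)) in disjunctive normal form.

(p5 & ~p3) | (p3 & ~p5)

(~p5 | p3) -> (p3 xor (p5 & p3))
⇔ ~(~p5 | p3) | (p3 xor (p5 & p3))   (eliminate ->)
⇔ ~(~p5 | p3) | (p3 & ~(p5 & p3)) | (~p3 & p5 & p3)   (expand xor)
⇔ (~~p5 & ~p3) | (p3 & ~(p5 & p3)) | (~p3 & p5 & p3)   (De Morgan)
⇔ (p5 & ~p3) | (p3 & ~(p5 & p3)) | (~p3 & p5 & p3)   (double negation)
⇔ (p5 & ~p3) | (p3 & (~p5 | ~p3)) | (~p3 & p5 & p3)   (De Morgan)
⇔ (p5 & ~p3) | (p3 & ~p5) | (p3 & ~p3) | (~p3 & p5 & p3)   (distribute & over |)
⇔ (p5 & ~p3) | (p3 & ~p5)   (simplify)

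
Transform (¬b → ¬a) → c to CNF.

(¬b ∨ c) ∧ (a ∨ c)

(¬b → ¬a) → c
⇔ ¬(¬b → ¬a) ∨ c
⇔ ¬(¬¬b ∨ ¬a) ∨ c
⇔ ¬¬¬b ∧ ¬¬a ∨ c
⇔ ¬b ∧ ¬¬a ∨ c
⇔ ¬b ∧ a ∨ c
⇔ (¬b ∨ c) ∧ (a ∨ c)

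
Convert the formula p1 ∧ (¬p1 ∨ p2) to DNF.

p1 ∧ p2

p1 ∧ (¬p1 ∨ p2)
≡ (p1 ∧ ¬p1) ∨ (p1 ∧ p2)   — distribute ∧ over ∨
≡ p1 ∧ p2   — simplify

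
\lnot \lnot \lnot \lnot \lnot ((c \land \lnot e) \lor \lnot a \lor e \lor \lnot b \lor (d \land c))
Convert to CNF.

\lnot \lnot \lnot \lnot \lnot ((c \land \lnot e) \lor \lnot a \lor e \lor \lnot b \lor (d \land c))
⇔ \lnot \lnot \lnot ((c \land \lnot e) \lor \lnot a \lor e \lor \lnot b \lor (d \land c))   [double negation]
⇔ \lnot ((c \land \lnot e) \lor \lnot a \lor e \lor \lnot b \lor (d \land c))   [double negation]
⇔ \lnot (c \land \lnot e) \land \lnot \lnot a \land \lnot e \land \lnot \lnot b \land \lnot (d \land c)   [De Morgan]
⇔ (\lnot c \lor \lnot \lnot e) \land \lnot \lnot a \land \lnot e \land \lnot \lnot b \land \lnot (d \land c)   [De Morgan]
⇔ (\lnot c \lor e) \land \lnot \lnot a \land \lnot e \land \lnot \lnot b \land \lnot (d \land c)   [double negation]
⇔ (\lnot c \lor e) \land a \land \lnot e \land \lnot \lnot b \land \lnot (d \land c)   [double negation]
⇔ (\lnot c \lor e) \land a \land \lnot e \land b \land \lnot (d \land c)   [double negation]
⇔ (\lnot c \lor e) \land a \land \lnot e \land b \land (\lnot d \lor \lnot c)   [De Morgan]

(\lnot c \lor e) \land a \land \lnot e \land b \land (\lnot d \lor \lnot c)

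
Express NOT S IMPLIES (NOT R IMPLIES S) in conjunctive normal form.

S OR R

NOT S IMPLIES (NOT R IMPLIES S)
= NOT NOT S OR (NOT R IMPLIES S)   (eliminate IMPLIES)
= NOT NOT S OR NOT NOT R OR S   (eliminate IMPLIES)
= S OR NOT NOT R OR S   (double negation)
= S OR R OR S   (double negation)
= S OR R   (simplify)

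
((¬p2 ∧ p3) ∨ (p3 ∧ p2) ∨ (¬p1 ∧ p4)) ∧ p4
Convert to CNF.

((¬p2 ∧ p3) ∨ (p3 ∧ p2) ∨ (¬p1 ∧ p4)) ∧ p4
= (¬p2 ∨ p3 ∨ ¬p1) ∧ (¬p2 ∨ p3 ∨ p4) ∧ (¬p2 ∨ p2 ∨ ¬p1) ∧ (¬p2 ∨ p2 ∨ p4) ∧ (p3 ∨ p3 ∨ ¬p1) ∧ (p3 ∨ p3 ∨ p4) ∧ (p3 ∨ p2 ∨ ¬p1) ∧ (p3 ∨ p2 ∨ p4) ∧ p4
= (p3 ∨ ¬p1) ∧ p4

(p3 ∨ ¬p1) ∧ p4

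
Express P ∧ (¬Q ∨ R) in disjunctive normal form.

P ∧ (¬Q ∨ R)
≡ (P ∧ ¬Q) ∨ (P ∧ R)

(P ∧ ¬Q) ∨ (P ∧ R)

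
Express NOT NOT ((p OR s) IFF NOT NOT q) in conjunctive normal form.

(NOT p OR q) AND (NOT s OR q) AND (NOT q OR p OR s)

NOT NOT ((p OR s) IFF NOT NOT q)
≡ NOT NOT (((p OR s) IMPLIES NOT NOT q) AND (NOT NOT q IMPLIES (p OR s)))   [eliminate IFF]
≡ NOT NOT ((NOT (p OR s) OR NOT NOT q) AND (NOT NOT q IMPLIES (p OR s)))   [eliminate IMPLIES]
≡ NOT NOT ((NOT (p OR s) OR NOT NOT q) AND (NOT NOT NOT q OR p OR s))   [eliminate IMPLIES]
≡ (NOT (p OR s) OR NOT NOT q) AND (NOT NOT NOT q OR p OR s)   [double negation]
≡ ((NOT p AND NOT s) OR NOT NOT q) AND (NOT NOT NOT q OR p OR s)   [De Morgan]
≡ ((NOT p AND NOT s) OR q) AND (NOT NOT NOT q OR p OR s)   [double negation]
≡ ((NOT p AND NOT s) OR q) AND (NOT q OR p OR s)   [double negation]
≡ (NOT p OR q) AND (NOT s OR q) AND (NOT q OR p OR s)   [distribute OR over AND]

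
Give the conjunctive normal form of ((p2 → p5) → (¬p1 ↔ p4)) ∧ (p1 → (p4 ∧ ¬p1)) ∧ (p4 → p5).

(p2 ∨ p1 ∨ p4) ∧ (¬p5 ∨ p1 ∨ p4) ∧ ¬p1 ∧ (¬p4 ∨ p5)

((p2 → p5) → (¬p1 ↔ p4)) ∧ (p1 → (p4 ∧ ¬p1)) ∧ (p4 → p5)
= (¬(p2 → p5) ∨ (¬p1 ↔ p4)) ∧ (p1 → (p4 ∧ ¬p1)) ∧ (p4 → p5)   — eliminate →
= (¬(¬p2 ∨ p5) ∨ (¬p1 ↔ p4)) ∧ (p1 → (p4 ∧ ¬p1)) ∧ (p4 → p5)   — eliminate →
= (¬(¬p2 ∨ p5) ∨ ((¬p1 → p4) ∧ (p4 → ¬p1))) ∧ (p1 → (p4 ∧ ¬p1)) ∧ (p4 → p5)   — eliminate ↔
= (¬(¬p2 ∨ p5) ∨ ((¬¬p1 ∨ p4) ∧ (p4 → ¬p1))) ∧ (p1 → (p4 ∧ ¬p1)) ∧ (p4 → p5)   — eliminate →
= (¬(¬p2 ∨ p5) ∨ ((¬¬p1 ∨ p4) ∧ (¬p4 ∨ ¬p1))) ∧ (p1 → (p4 ∧ ¬p1)) ∧ (p4 → p5)   — eliminate →
= (¬(¬p2 ∨ p5) ∨ ((¬¬p1 ∨ p4) ∧ (¬p4 ∨ ¬p1))) ∧ (¬p1 ∨ (p4 ∧ ¬p1)) ∧ (p4 → p5)   — eliminate →
= (¬(¬p2 ∨ p5) ∨ ((¬¬p1 ∨ p4) ∧ (¬p4 ∨ ¬p1))) ∧ (¬p1 ∨ (p4 ∧ ¬p1)) ∧ (¬p4 ∨ p5)   — eliminate →
= ((¬¬p2 ∧ ¬p5) ∨ ((¬¬p1 ∨ p4) ∧ (¬p4 ∨ ¬p1))) ∧ (¬p1 ∨ (p4 ∧ ¬p1)) ∧ (¬p4 ∨ p5)   — De Morgan
= ((p2 ∧ ¬p5) ∨ ((¬¬p1 ∨ p4) ∧ (¬p4 ∨ ¬p1))) ∧ (¬p1 ∨ (p4 ∧ ¬p1)) ∧ (¬p4 ∨ p5)   — double negation
= ((p2 ∧ ¬p5) ∨ ((p1 ∨ p4) ∧ (¬p4 ∨ ¬p1))) ∧ (¬p1 ∨ (p4 ∧ ¬p1)) ∧ (¬p4 ∨ p5)   — double negation
= (p2 ∨ p1 ∨ p4) ∧ (p2 ∨ ¬p4 ∨ ¬p1) ∧ (¬p5 ∨ p1 ∨ p4) ∧ (¬p5 ∨ ¬p4 ∨ ¬p1) ∧ (¬p1 ∨ p4) ∧ (¬p1 ∨ ¬p1) ∧ (¬p4 ∨ p5)   — distribute ∨ over ∧
= (p2 ∨ p1 ∨ p4) ∧ (¬p5 ∨ p1 ∨ p4) ∧ ¬p1 ∧ (¬p4 ∨ p5)   — simplify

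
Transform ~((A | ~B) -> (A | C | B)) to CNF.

~A & ~C & ~B

~((A | ~B) -> (A | C | B))
≡ ~(~(A | ~B) | A | C | B)   [eliminate ->]
≡ ~~(A | ~B) & ~A & ~C & ~B   [De Morgan]
≡ (A | ~B) & ~A & ~C & ~B   [double negation]
≡ ~A & ~C & ~B   [simplify]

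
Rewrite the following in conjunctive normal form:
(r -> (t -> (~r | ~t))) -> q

(r | q) & (t | q)

(r -> (t -> (~r | ~t))) -> q
≡ ~(r -> (t -> (~r | ~t))) | q   (eliminate ->)
≡ ~(~r | (t -> (~r | ~t))) | q   (eliminate ->)
≡ ~(~r | ~t | ~r | ~t) | q   (eliminate ->)
≡ (~~r & ~~t & ~~r & ~~t) | q   (De Morgan)
≡ (r & ~~t & ~~r & ~~t) | q   (double negation)
≡ (r & t & ~~r & ~~t) | q   (double negation)
≡ (r & t & r & ~~t) | q   (double negation)
≡ (r & t & r & t) | q   (double negation)
≡ (r | q) & (t | q) & (r | q) & (t | q)   (distribute | over &)
≡ (r | q) & (t | q)   (simplify)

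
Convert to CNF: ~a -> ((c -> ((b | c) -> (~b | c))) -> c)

a | c

~a -> ((c -> ((b | c) -> (~b | c))) -> c)
≡ ~~a | ((c -> ((b | c) -> (~b | c))) -> c)
≡ ~~a | ~(c -> ((b | c) -> (~b | c))) | c
≡ ~~a | ~(~c | ((b | c) -> (~b | c))) | c
≡ ~~a | ~(~c | ~(b | c) | ~b | c) | c
≡ a | ~(~c | ~(b | c) | ~b | c) | c
≡ a | (~~c & ~~(b | c) & ~~b & ~c) | c
≡ a | (c & ~~(b | c) & ~~b & ~c) | c
≡ a | (c & (b | c) & ~~b & ~c) | c
≡ a | (c & (b | c) & b & ~c) | c
≡ (a | c | c) & (a | b | c | c) & (a | b | c) & (a | ~c | c)
≡ a | c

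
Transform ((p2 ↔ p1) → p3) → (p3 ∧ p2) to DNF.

((p2 ↔ p1) → p3) → (p3 ∧ p2)
= ¬((p2 ↔ p1) → p3) ∨ (p3 ∧ p2)   [eliminate →]
= ¬(¬(p2 ↔ p1) ∨ p3) ∨ (p3 ∧ p2)   [eliminate →]
= ¬(¬((p2 → p1) ∧ (p1 → p2)) ∨ p3) ∨ (p3 ∧ p2)   [eliminate ↔]
= ¬(¬((¬p2 ∨ p1) ∧ (p1 → p2)) ∨ p3) ∨ (p3 ∧ p2)   [eliminate →]
= ¬(¬((¬p2 ∨ p1) ∧ (¬p1 ∨ p2)) ∨ p3) ∨ (p3 ∧ p2)   [eliminate →]
= (¬¬((¬p2 ∨ p1) ∧ (¬p1 ∨ p2)) ∧ ¬p3) ∨ (p3 ∧ p2)   [De Morgan]
= ((¬p2 ∨ p1) ∧ (¬p1 ∨ p2) ∧ ¬p3) ∨ (p3 ∧ p2)   [double negation]
= (¬p2 ∧ ¬p1 ∧ ¬p3) ∨ (¬p2 ∧ p2 ∧ ¬p3) ∨ (p1 ∧ ¬p1 ∧ ¬p3) ∨ (p1 ∧ p2 ∧ ¬p3) ∨ (p3 ∧ p2)   [distribute ∧ over ∨]
= (¬p2 ∧ ¬p1 ∧ ¬p3) ∨ (p1 ∧ p2 ∧ ¬p3) ∨ (p3 ∧ p2)   [simplify]

(¬p2 ∧ ¬p1 ∧ ¬p3) ∨ (p1 ∧ p2 ∧ ¬p3) ∨ (p3 ∧ p2)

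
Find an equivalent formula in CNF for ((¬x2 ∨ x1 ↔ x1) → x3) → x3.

x2 ∨ x1 ∨ x3

((¬x2 ∨ x1 ↔ x1) → x3) → x3
⇔ ¬((¬x2 ∨ x1 ↔ x1) → x3) ∨ x3   — eliminate →
⇔ ¬(¬(¬x2 ∨ x1 ↔ x1) ∨ x3) ∨ x3   — eliminate →
⇔ ¬(¬((¬x2 ∨ x1 → x1) ∧ (x1 → ¬x2 ∨ x1)) ∨ x3) ∨ x3   — eliminate ↔
⇔ ¬(¬((¬(¬x2 ∨ x1) ∨ x1) ∧ (x1 → ¬x2 ∨ x1)) ∨ x3) ∨ x3   — eliminate →
⇔ ¬(¬((¬(¬x2 ∨ x1) ∨ x1) ∧ (¬x1 ∨ ¬x2 ∨ x1)) ∨ x3) ∨ x3   — eliminate →
⇔ ¬¬((¬(¬x2 ∨ x1) ∨ x1) ∧ (¬x1 ∨ ¬x2 ∨ x1)) ∧ ¬x3 ∨ x3   — De Morgan
⇔ (¬(¬x2 ∨ x1) ∨ x1) ∧ (¬x1 ∨ ¬x2 ∨ x1) ∧ ¬x3 ∨ x3   — double negation
⇔ (¬¬x2 ∧ ¬x1 ∨ x1) ∧ (¬x1 ∨ ¬x2 ∨ x1) ∧ ¬x3 ∨ x3   — De Morgan
⇔ (x2 ∧ ¬x1 ∨ x1) ∧ (¬x1 ∨ ¬x2 ∨ x1) ∧ ¬x3 ∨ x3   — double negation
⇔ (x2 ∨ x1 ∨ x3) ∧ (¬x1 ∨ x1 ∨ x3) ∧ (¬x1 ∨ ¬x2 ∨ x1 ∨ x3) ∧ (¬x3 ∨ x3)   — distribute ∨ over ∧
⇔ x2 ∨ x1 ∨ x3   — simplify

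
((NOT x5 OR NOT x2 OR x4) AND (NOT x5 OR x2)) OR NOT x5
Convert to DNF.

((NOT x5 OR NOT x2 OR x4) AND (NOT x5 OR x2)) OR NOT x5
= (NOT x5 AND NOT x5) OR (NOT x5 AND x2) OR (NOT x2 AND NOT x5) OR (NOT x2 AND x2) OR (x4 AND NOT x5) OR (x4 AND x2) OR NOT x5   [distribute AND over OR]
= NOT x5 OR (x4 AND x2)   [simplify]

NOT x5 OR (x4 AND x2)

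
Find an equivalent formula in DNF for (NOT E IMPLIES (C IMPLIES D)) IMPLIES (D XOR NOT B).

(NOT E AND C AND NOT D) OR (D AND B) OR (NOT D AND NOT B)

(NOT E IMPLIES (C IMPLIES D)) IMPLIES (D XOR NOT B)
⇔ NOT (NOT E IMPLIES (C IMPLIES D)) OR (D XOR NOT B)   [eliminate IMPLIES]
⇔ NOT (NOT NOT E OR (C IMPLIES D)) OR (D XOR NOT B)   [eliminate IMPLIES]
⇔ NOT (NOT NOT E OR NOT C OR D) OR (D XOR NOT B)   [eliminate IMPLIES]
⇔ NOT (NOT NOT E OR NOT C OR D) OR (D AND NOT NOT B) OR (NOT D AND NOT B)   [expand XOR]
⇔ (NOT NOT NOT E AND NOT NOT C AND NOT D) OR (D AND NOT NOT B) OR (NOT D AND NOT B)   [De Morgan]
⇔ (NOT E AND NOT NOT C AND NOT D) OR (D AND NOT NOT B) OR (NOT D AND NOT B)   [double negation]
⇔ (NOT E AND C AND NOT D) OR (D AND NOT NOT B) OR (NOT D AND NOT B)   [double negation]
⇔ (NOT E AND C AND NOT D) OR (D AND B) OR (NOT D AND NOT B)   [double negation]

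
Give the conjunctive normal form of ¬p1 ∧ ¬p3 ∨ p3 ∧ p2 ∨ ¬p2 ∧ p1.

(¬p1 ∨ p3 ∨ ¬p2) ∧ (¬p3 ∨ p2 ∨ p1)

¬p1 ∧ ¬p3 ∨ p3 ∧ p2 ∨ ¬p2 ∧ p1
≡ (¬p1 ∨ p3 ∨ ¬p2) ∧ (¬p1 ∨ p3 ∨ p1) ∧ (¬p1 ∨ p2 ∨ ¬p2) ∧ (¬p1 ∨ p2 ∨ p1) ∧ (¬p3 ∨ p3 ∨ ¬p2) ∧ (¬p3 ∨ p3 ∨ p1) ∧ (¬p3 ∨ p2 ∨ ¬p2) ∧ (¬p3 ∨ p2 ∨ p1)   — distribute ∨ over ∧
≡ (¬p1 ∨ p3 ∨ ¬p2) ∧ (¬p3 ∨ p2 ∨ p1)   — simplify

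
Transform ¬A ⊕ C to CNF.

¬A ⊕ C
≡ (¬A ∨ C) ∧ ¬(¬A ∧ C)   (expand ⊕)
≡ (¬A ∨ C) ∧ (¬¬A ∨ ¬C)   (De Morgan)
≡ (¬A ∨ C) ∧ (A ∨ ¬C)   (double negation)

(¬A ∨ C) ∧ (A ∨ ¬C)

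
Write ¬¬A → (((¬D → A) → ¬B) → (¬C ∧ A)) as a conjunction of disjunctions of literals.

¬¬A → (((¬D → A) → ¬B) → (¬C ∧ A))
≡ ¬¬¬A ∨ (((¬D → A) → ¬B) → (¬C ∧ A))   (eliminate →)
≡ ¬¬¬A ∨ ¬((¬D → A) → ¬B) ∨ (¬C ∧ A)   (eliminate →)
≡ ¬¬¬A ∨ ¬(¬(¬D → A) ∨ ¬B) ∨ (¬C ∧ A)   (eliminate →)
≡ ¬¬¬A ∨ ¬(¬(¬¬D ∨ A) ∨ ¬B) ∨ (¬C ∧ A)   (eliminate →)
≡ ¬A ∨ ¬(¬(¬¬D ∨ A) ∨ ¬B) ∨ (¬C ∧ A)   (double negation)
≡ ¬A ∨ (¬¬(¬¬D ∨ A) ∧ ¬¬B) ∨ (¬C ∧ A)   (De Morgan)
≡ ¬A ∨ ((¬¬D ∨ A) ∧ ¬¬B) ∨ (¬C ∧ A)   (double negation)
≡ ¬A ∨ ((D ∨ A) ∧ ¬¬B) ∨ (¬C ∧ A)   (double negation)
≡ ¬A ∨ ((D ∨ A) ∧ B) ∨ (¬C ∧ A)   (double negation)
≡ (¬A ∨ D ∨ A ∨ ¬C) ∧ (¬A ∨ D ∨ A ∨ A) ∧ (¬A ∨ B ∨ ¬C) ∧ (¬A ∨ B ∨ A)   (distribute ∨ over ∧)
≡ ¬A ∨ B ∨ ¬C   (simplify)

¬A ∨ B ∨ ¬C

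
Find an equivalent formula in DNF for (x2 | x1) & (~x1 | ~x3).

(x2 & ~x1) | (x2 & ~x3) | (x1 & ~x3)

(x2 | x1) & (~x1 | ~x3)
≡ (x2 & ~x1) | (x2 & ~x3) | (x1 & ~x1) | (x1 & ~x3)   [distribute & over |]
≡ (x2 & ~x1) | (x2 & ~x3) | (x1 & ~x3)   [simplify]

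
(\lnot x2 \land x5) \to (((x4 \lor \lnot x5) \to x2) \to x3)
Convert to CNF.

x2 \lor \lnot x5 \lor x4 \lor x3

(\lnot x2 \land x5) \to (((x4 \lor \lnot x5) \to x2) \to x3)
⇔ \lnot (\lnot x2 \land x5) \lor (((x4 \lor \lnot x5) \to x2) \to x3)   [eliminate \to]
⇔ \lnot (\lnot x2 \land x5) \lor \lnot ((x4 \lor \lnot x5) \to x2) \lor x3   [eliminate \to]
⇔ \lnot (\lnot x2 \land x5) \lor \lnot (\lnot (x4 \lor \lnot x5) \lor x2) \lor x3   [eliminate \to]
⇔ \lnot \lnot x2 \lor \lnot x5 \lor \lnot (\lnot (x4 \lor \lnot x5) \lor x2) \lor x3   [De Morgan]
⇔ x2 \lor \lnot x5 \lor \lnot (\lnot (x4 \lor \lnot x5) \lor x2) \lor x3   [double negation]
⇔ x2 \lor \lnot x5 \lor (\lnot \lnot (x4 \lor \lnot x5) \land \lnot x2) \lor x3   [De Morgan]
⇔ x2 \lor \lnot x5 \lor ((x4 \lor \lnot x5) \land \lnot x2) \lor x3   [double negation]
⇔ (x2 \lor \lnot x5 \lor x4 \lor \lnot x5 \lor x3) \land (x2 \lor \lnot x5 \lor \lnot x2 \lor x3)   [distribute \lor over \land]
⇔ x2 \lor \lnot x5 \lor x4 \lor x3   [simplify]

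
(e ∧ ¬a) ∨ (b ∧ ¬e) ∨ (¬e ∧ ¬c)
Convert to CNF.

(e ∨ b ∨ ¬c) ∧ (¬a ∨ b ∨ ¬c) ∧ (¬a ∨ ¬e)

(e ∧ ¬a) ∨ (b ∧ ¬e) ∨ (¬e ∧ ¬c)
⇔ (e ∨ b ∨ ¬e) ∧ (e ∨ b ∨ ¬c) ∧ (e ∨ ¬e ∨ ¬e) ∧ (e ∨ ¬e ∨ ¬c) ∧ (¬a ∨ b ∨ ¬e) ∧ (¬a ∨ b ∨ ¬c) ∧ (¬a ∨ ¬e ∨ ¬e) ∧ (¬a ∨ ¬e ∨ ¬c)   [distribute ∨ over ∧]
⇔ (e ∨ b ∨ ¬c) ∧ (¬a ∨ b ∨ ¬c) ∧ (¬a ∨ ¬e)   [simplify]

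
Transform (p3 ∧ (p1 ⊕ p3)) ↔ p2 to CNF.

(¬p3 ∨ p1 ∨ p2) ∧ (¬p2 ∨ p3) ∧ (¬p2 ∨ ¬p1 ∨ ¬p3)

(p3 ∧ (p1 ⊕ p3)) ↔ p2
≡ ((p3 ∧ (p1 ⊕ p3)) → p2) ∧ (p2 → (p3 ∧ (p1 ⊕ p3)))   [eliminate ↔]
≡ (¬(p3 ∧ (p1 ⊕ p3)) ∨ p2) ∧ (p2 → (p3 ∧ (p1 ⊕ p3)))   [eliminate →]
≡ (¬(p3 ∧ (p1 ∨ p3) ∧ ¬(p1 ∧ p3)) ∨ p2) ∧ (p2 → (p3 ∧ (p1 ⊕ p3)))   [expand ⊕]
≡ (¬(p3 ∧ (p1 ∨ p3) ∧ ¬(p1 ∧ p3)) ∨ p2) ∧ (¬p2 ∨ (p3 ∧ (p1 ⊕ p3)))   [eliminate →]
≡ (¬(p3 ∧ (p1 ∨ p3) ∧ ¬(p1 ∧ p3)) ∨ p2) ∧ (¬p2 ∨ (p3 ∧ (p1 ∨ p3) ∧ ¬(p1 ∧ p3)))   [expand ⊕]
≡ (¬p3 ∨ ¬(p1 ∨ p3) ∨ ¬¬(p1 ∧ p3) ∨ p2) ∧ (¬p2 ∨ (p3 ∧ (p1 ∨ p3) ∧ ¬(p1 ∧ p3)))   [De Morgan]
≡ (¬p3 ∨ (¬p1 ∧ ¬p3) ∨ ¬¬(p1 ∧ p3) ∨ p2) ∧ (¬p2 ∨ (p3 ∧ (p1 ∨ p3) ∧ ¬(p1 ∧ p3)))   [De Morgan]
≡ (¬p3 ∨ (¬p1 ∧ ¬p3) ∨ (p1 ∧ p3) ∨ p2) ∧ (¬p2 ∨ (p3 ∧ (p1 ∨ p3) ∧ ¬(p1 ∧ p3)))   [double negation]
≡ (¬p3 ∨ (¬p1 ∧ ¬p3) ∨ (p1 ∧ p3) ∨ p2) ∧ (¬p2 ∨ (p3 ∧ (p1 ∨ p3) ∧ (¬p1 ∨ ¬p3)))   [De Morgan]
≡ (¬p3 ∨ ¬p1 ∨ p1 ∨ p2) ∧ (¬p3 ∨ ¬p1 ∨ p3 ∨ p2) ∧ (¬p3 ∨ ¬p3 ∨ p1 ∨ p2) ∧ (¬p3 ∨ ¬p3 ∨ p3 ∨ p2) ∧ (¬p2 ∨ p3) ∧ (¬p2 ∨ p1 ∨ p3) ∧ (¬p2 ∨ ¬p1 ∨ ¬p3)   [distribute ∨ over ∧]
≡ (¬p3 ∨ p1 ∨ p2) ∧ (¬p2 ∨ p3) ∧ (¬p2 ∨ ¬p1 ∨ ¬p3)   [simplify]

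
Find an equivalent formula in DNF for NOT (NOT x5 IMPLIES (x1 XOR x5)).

NOT x5 AND NOT x1

NOT (NOT x5 IMPLIES (x1 XOR x5))
≡ NOT (NOT NOT x5 OR (x1 XOR x5))   (eliminate IMPLIES)
≡ NOT (NOT NOT x5 OR (x1 AND NOT x5) OR (NOT x1 AND x5))   (expand XOR)
≡ NOT NOT NOT x5 AND NOT (x1 AND NOT x5) AND NOT (NOT x1 AND x5)   (De Morgan)
≡ NOT x5 AND NOT (x1 AND NOT x5) AND NOT (NOT x1 AND x5)   (double negation)
≡ NOT x5 AND (NOT x1 OR NOT NOT x5) AND NOT (NOT x1 AND x5)   (De Morgan)
≡ NOT x5 AND (NOT x1 OR x5) AND NOT (NOT x1 AND x5)   (double negation)
≡ NOT x5 AND (NOT x1 OR x5) AND (NOT NOT x1 OR NOT x5)   (De Morgan)
≡ NOT x5 AND (NOT x1 OR x5) AND (x1 OR NOT x5)   (double negation)
≡ (NOT x5 AND NOT x1 AND x1) OR (NOT x5 AND NOT x1 AND NOT x5) OR (NOT x5 AND x5 AND x1) OR (NOT x5 AND x5 AND NOT x5)   (distribute AND over OR)
≡ NOT x5 AND NOT x1   (simplify)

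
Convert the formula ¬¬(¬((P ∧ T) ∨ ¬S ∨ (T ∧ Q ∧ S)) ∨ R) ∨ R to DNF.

(¬P ∧ S ∧ ¬Q) ∨ (¬T ∧ S) ∨ R

¬¬(¬((P ∧ T) ∨ ¬S ∨ (T ∧ Q ∧ S)) ∨ R) ∨ R
⇔ ¬((P ∧ T) ∨ ¬S ∨ (T ∧ Q ∧ S)) ∨ R ∨ R
⇔ (¬(P ∧ T) ∧ ¬¬S ∧ ¬(T ∧ Q ∧ S)) ∨ R ∨ R
⇔ ((¬P ∨ ¬T) ∧ ¬¬S ∧ ¬(T ∧ Q ∧ S)) ∨ R ∨ R
⇔ ((¬P ∨ ¬T) ∧ S ∧ ¬(T ∧ Q ∧ S)) ∨ R ∨ R
⇔ ((¬P ∨ ¬T) ∧ S ∧ (¬T ∨ ¬Q ∨ ¬S)) ∨ R ∨ R
⇔ (¬P ∧ S ∧ ¬T) ∨ (¬P ∧ S ∧ ¬Q) ∨ (¬P ∧ S ∧ ¬S) ∨ (¬T ∧ S ∧ ¬T) ∨ (¬T ∧ S ∧ ¬Q) ∨ (¬T ∧ S ∧ ¬S) ∨ R ∨ R
⇔ (¬P ∧ S ∧ ¬Q) ∨ (¬T ∧ S) ∨ R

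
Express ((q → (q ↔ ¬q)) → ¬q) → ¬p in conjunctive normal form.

((q → (q ↔ ¬q)) → ¬q) → ¬p
≡ ¬((q → (q ↔ ¬q)) → ¬q) ∨ ¬p   — eliminate →
≡ ¬(¬(q → (q ↔ ¬q)) ∨ ¬q) ∨ ¬p   — eliminate →
≡ ¬(¬(¬q ∨ (q ↔ ¬q)) ∨ ¬q) ∨ ¬p   — eliminate →
≡ ¬(¬(¬q ∨ ((q → ¬q) ∧ (¬q → q))) ∨ ¬q) ∨ ¬p   — eliminate ↔
≡ ¬(¬(¬q ∨ ((¬q ∨ ¬q) ∧ (¬q → q))) ∨ ¬q) ∨ ¬p   — eliminate →
≡ ¬(¬(¬q ∨ ((¬q ∨ ¬q) ∧ (¬¬q ∨ q))) ∨ ¬q) ∨ ¬p   — eliminate →
≡ (¬¬(¬q ∨ ((¬q ∨ ¬q) ∧ (¬¬q ∨ q))) ∧ ¬¬q) ∨ ¬p   — De Morgan
≡ ((¬q ∨ ((¬q ∨ ¬q) ∧ (¬¬q ∨ q))) ∧ ¬¬q) ∨ ¬p   — double negation
≡ ((¬q ∨ ((¬q ∨ ¬q) ∧ (q ∨ q))) ∧ ¬¬q) ∨ ¬p   — double negation
≡ ((¬q ∨ ((¬q ∨ ¬q) ∧ (q ∨ q))) ∧ q) ∨ ¬p   — double negation
≡ (¬q ∨ ¬q ∨ ¬q ∨ ¬p) ∧ (¬q ∨ q ∨ q ∨ ¬p) ∧ (q ∨ ¬p)   — distribute ∨ over ∧
≡ (¬q ∨ ¬p) ∧ (q ∨ ¬p)   — simplify

(¬q ∨ ¬p) ∧ (q ∨ ¬p)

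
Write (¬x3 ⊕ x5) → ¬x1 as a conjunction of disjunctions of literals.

(x3 ∨ x5 ∨ ¬x1) ∧ (¬x5 ∨ ¬x3 ∨ ¬x1)

(¬x3 ⊕ x5) → ¬x1
= ¬(¬x3 ⊕ x5) ∨ ¬x1   (eliminate →)
= ¬((¬x3 ∨ x5) ∧ ¬(¬x3 ∧ x5)) ∨ ¬x1   (expand ⊕)
= ¬(¬x3 ∨ x5) ∨ ¬¬(¬x3 ∧ x5) ∨ ¬x1   (De Morgan)
= (¬¬x3 ∧ ¬x5) ∨ ¬¬(¬x3 ∧ x5) ∨ ¬x1   (De Morgan)
= (x3 ∧ ¬x5) ∨ ¬¬(¬x3 ∧ x5) ∨ ¬x1   (double negation)
= (x3 ∧ ¬x5) ∨ (¬x3 ∧ x5) ∨ ¬x1   (double negation)
= (x3 ∨ ¬x3 ∨ ¬x1) ∧ (x3 ∨ x5 ∨ ¬x1) ∧ (¬x5 ∨ ¬x3 ∨ ¬x1) ∧ (¬x5 ∨ x5 ∨ ¬x1)   (distribute ∨ over ∧)
= (x3 ∨ x5 ∨ ¬x1) ∧ (¬x5 ∨ ¬x3 ∨ ¬x1)   (simplify)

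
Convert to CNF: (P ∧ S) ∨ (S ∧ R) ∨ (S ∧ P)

(P ∧ S) ∨ (S ∧ R) ∨ (S ∧ P)
≡ (P ∨ S ∨ S) ∧ (P ∨ S ∨ P) ∧ (P ∨ R ∨ S) ∧ (P ∨ R ∨ P) ∧ (S ∨ S ∨ S) ∧ (S ∨ S ∨ P) ∧ (S ∨ R ∨ S) ∧ (S ∨ R ∨ P)   [distribute ∨ over ∧]
≡ (P ∨ R) ∧ S   [simplify]

(P ∨ R) ∧ S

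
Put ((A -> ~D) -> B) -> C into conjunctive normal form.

(~A | ~D | C) & (~B | C)

((A -> ~D) -> B) -> C
≡ ~((A -> ~D) -> B) | C   — eliminate ->
≡ ~(~(A -> ~D) | B) | C   — eliminate ->
≡ ~(~(~A | ~D) | B) | C   — eliminate ->
≡ (~~(~A | ~D) & ~B) | C   — De Morgan
≡ ((~A | ~D) & ~B) | C   — double negation
≡ (~A | ~D | C) & (~B | C)   — distribute | over &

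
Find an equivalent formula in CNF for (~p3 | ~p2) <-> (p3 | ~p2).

(p3 | ~p2) & (~p3 | ~p2)

(~p3 | ~p2) <-> (p3 | ~p2)
≡ ((~p3 | ~p2) -> (p3 | ~p2)) & ((p3 | ~p2) -> (~p3 | ~p2))   [eliminate <->]
≡ (~(~p3 | ~p2) | p3 | ~p2) & ((p3 | ~p2) -> (~p3 | ~p2))   [eliminate ->]
≡ (~(~p3 | ~p2) | p3 | ~p2) & (~(p3 | ~p2) | ~p3 | ~p2)   [eliminate ->]
≡ ((~~p3 & ~~p2) | p3 | ~p2) & (~(p3 | ~p2) | ~p3 | ~p2)   [De Morgan]
≡ ((p3 & ~~p2) | p3 | ~p2) & (~(p3 | ~p2) | ~p3 | ~p2)   [double negation]
≡ ((p3 & p2) | p3 | ~p2) & (~(p3 | ~p2) | ~p3 | ~p2)   [double negation]
≡ ((p3 & p2) | p3 | ~p2) & ((~p3 & ~~p2) | ~p3 | ~p2)   [De Morgan]
≡ ((p3 & p2) | p3 | ~p2) & ((~p3 & p2) | ~p3 | ~p2)   [double negation]
≡ (p3 | p3 | ~p2) & (p2 | p3 | ~p2) & (~p3 | ~p3 | ~p2) & (p2 | ~p3 | ~p2)   [distribute | over &]
≡ (p3 | ~p2) & (~p3 | ~p2)   [simplify]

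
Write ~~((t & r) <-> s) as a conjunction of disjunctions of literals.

(~t | ~r | s) & (~s | t) & (~s | r)

~~((t & r) <-> s)
≡ ~~(((t & r) -> s) & (s -> (t & r)))   — eliminate <->
≡ ~~((~(t & r) | s) & (s -> (t & r)))   — eliminate ->
≡ ~~((~(t & r) | s) & (~s | (t & r)))   — eliminate ->
≡ (~(t & r) | s) & (~s | (t & r))   — double negation
≡ (~t | ~r | s) & (~s | (t & r))   — De Morgan
≡ (~t | ~r | s) & (~s | t) & (~s | r)   — distribute | over &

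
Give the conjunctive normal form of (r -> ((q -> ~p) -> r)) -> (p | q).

(r | p | q) & (~r | p | q)

(r -> ((q -> ~p) -> r)) -> (p | q)
≡ ~(r -> ((q -> ~p) -> r)) | p | q
≡ ~(~r | ((q -> ~p) -> r)) | p | q
≡ ~(~r | ~(q -> ~p) | r) | p | q
≡ ~(~r | ~(~q | ~p) | r) | p | q
≡ (~~r & ~~(~q | ~p) & ~r) | p | q
≡ (r & ~~(~q | ~p) & ~r) | p | q
≡ (r & (~q | ~p) & ~r) | p | q
≡ (r | p | q) & (~q | ~p | p | q) & (~r | p | q)
≡ (r | p | q) & (~r | p | q)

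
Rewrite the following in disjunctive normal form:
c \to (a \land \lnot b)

\lnot c \lor (a \land \lnot b)

c \to (a \land \lnot b)
= \lnot c \lor (a \land \lnot b)   (eliminate \to)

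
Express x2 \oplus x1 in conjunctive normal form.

x2 \oplus x1
≡ (x2 \lor x1) \land \lnot (x2 \land x1)   [expand \oplus]
≡ (x2 \lor x1) \land (\lnot x2 \lor \lnot x1)   [De Morgan]

(x2 \lor x1) \land (\lnot x2 \lor \lnot x1)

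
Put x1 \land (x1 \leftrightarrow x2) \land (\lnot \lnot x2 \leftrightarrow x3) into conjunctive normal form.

x1 \land (\lnot x1 \lor x2) \land (\lnot x2 \lor x3) \land (\lnot x3 \lor x2)

x1 \land (x1 \leftrightarrow x2) \land (\lnot \lnot x2 \leftrightarrow x3)
= x1 \land (x1 \to x2) \land (x2 \to x1) \land (\lnot \lnot x2 \leftrightarrow x3)
= x1 \land (\lnot x1 \lor x2) \land (x2 \to x1) \land (\lnot \lnot x2 \leftrightarrow x3)
= x1 \land (\lnot x1 \lor x2) \land (\lnot x2 \lor x1) \land (\lnot \lnot x2 \leftrightarrow x3)
= x1 \land (\lnot x1 \lor x2) \land (\lnot x2 \lor x1) \land (\lnot \lnot x2 \to x3) \land (x3 \to \lnot \lnot x2)
= x1 \land (\lnot x1 \lor x2) \land (\lnot x2 \lor x1) \land (\lnot \lnot \lnot x2 \lor x3) \land (x3 \to \lnot \lnot x2)
= x1 \land (\lnot x1 \lor x2) \land (\lnot x2 \lor x1) \land (\lnot \lnot \lnot x2 \lor x3) \land (\lnot x3 \lor \lnot \lnot x2)
= x1 \land (\lnot x1 \lor x2) \land (\lnot x2 \lor x1) \land (\lnot x2 \lor x3) \land (\lnot x3 \lor \lnot \lnot x2)
= x1 \land (\lnot x1 \lor x2) \land (\lnot x2 \lor x1) \land (\lnot x2 \lor x3) \land (\lnot x3 \lor x2)
= x1 \land (\lnot x1 \lor x2) \land (\lnot x2 \lor x3) \land (\lnot x3 \lor x2)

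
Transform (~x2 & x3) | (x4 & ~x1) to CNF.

(~x2 | x4) & (~x2 | ~x1) & (x3 | x4) & (x3 | ~x1)

(~x2 & x3) | (x4 & ~x1)
⇔ (~x2 | x4) & (~x2 | ~x1) & (x3 | x4) & (x3 | ~x1)   [distribute | over &]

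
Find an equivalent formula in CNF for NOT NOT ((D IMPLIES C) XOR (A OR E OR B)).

NOT NOT ((D IMPLIES C) XOR (A OR E OR B))
≡ NOT NOT (((D IMPLIES C) OR A OR E OR B) AND NOT ((D IMPLIES C) AND (A OR E OR B)))
≡ NOT NOT ((NOT D OR C OR A OR E OR B) AND NOT ((D IMPLIES C) AND (A OR E OR B)))
≡ NOT NOT ((NOT D OR C OR A OR E OR B) AND NOT ((NOT D OR C) AND (A OR E OR B)))
≡ (NOT D OR C OR A OR E OR B) AND NOT ((NOT D OR C) AND (A OR E OR B))
≡ (NOT D OR C OR A OR E OR B) AND (NOT (NOT D OR C) OR NOT (A OR E OR B))
≡ (NOT D OR C OR A OR E OR B) AND ((NOT NOT D AND NOT C) OR NOT (A OR E OR B))
≡ (NOT D OR C OR A OR E OR B) AND ((D AND NOT C) OR NOT (A OR E OR B))
≡ (NOT D OR C OR A OR E OR B) AND ((D AND NOT C) OR (NOT A AND NOT E AND NOT B))
≡ (NOT D OR C OR A OR E OR B) AND (D OR NOT A) AND (D OR NOT E) AND (D OR NOT B) AND (NOT C OR NOT A) AND (NOT C OR NOT E) AND (NOT C OR NOT B)

(NOT D OR C OR A OR E OR B) AND (D OR NOT A) AND (D OR NOT E) AND (D OR NOT B) AND (NOT C OR NOT A) AND (NOT C OR NOT E) AND (NOT C OR NOT B)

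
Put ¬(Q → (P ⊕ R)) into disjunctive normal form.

(Q ∧ ¬P ∧ ¬R) ∨ (Q ∧ R ∧ P)

¬(Q → (P ⊕ R))
≡ ¬(¬Q ∨ (P ⊕ R))   (eliminate →)
≡ ¬(¬Q ∨ (P ∧ ¬R) ∨ (¬P ∧ R))   (expand ⊕)
≡ ¬¬Q ∧ ¬(P ∧ ¬R) ∧ ¬(¬P ∧ R)   (De Morgan)
≡ Q ∧ ¬(P ∧ ¬R) ∧ ¬(¬P ∧ R)   (double negation)
≡ Q ∧ (¬P ∨ ¬¬R) ∧ ¬(¬P ∧ R)   (De Morgan)
≡ Q ∧ (¬P ∨ R) ∧ ¬(¬P ∧ R)   (double negation)
≡ Q ∧ (¬P ∨ R) ∧ (¬¬P ∨ ¬R)   (De Morgan)
≡ Q ∧ (¬P ∨ R) ∧ (P ∨ ¬R)   (double negation)
≡ (Q ∧ ¬P ∧ P) ∨ (Q ∧ ¬P ∧ ¬R) ∨ (Q ∧ R ∧ P) ∨ (Q ∧ R ∧ ¬R)   (distribute ∧ over ∨)
≡ (Q ∧ ¬P ∧ ¬R) ∨ (Q ∧ R ∧ P)   (simplify)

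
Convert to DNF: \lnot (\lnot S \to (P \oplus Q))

\lnot (\lnot S \to (P \oplus Q))
⇔ \lnot (\lnot \lnot S \lor (P \oplus Q))   (eliminate \to)
⇔ \lnot (\lnot \lnot S \lor (P \land \lnot Q) \lor (\lnot P \land Q))   (expand \oplus)
⇔ \lnot \lnot \lnot S \land \lnot (P \land \lnot Q) \land \lnot (\lnot P \land Q)   (De Morgan)
⇔ \lnot S \land \lnot (P \land \lnot Q) \land \lnot (\lnot P \land Q)   (double negation)
⇔ \lnot S \land (\lnot P \lor \lnot \lnot Q) \land \lnot (\lnot P \land Q)   (De Morgan)
⇔ \lnot S \land (\lnot P \lor Q) \land \lnot (\lnot P \land Q)   (double negation)
⇔ \lnot S \land (\lnot P \lor Q) \land (\lnot \lnot P \lor \lnot Q)   (De Morgan)
⇔ \lnot S \land (\lnot P \lor Q) \land (P \lor \lnot Q)   (double negation)
⇔ (\lnot S \land \lnot P \land P) \lor (\lnot S \land \lnot P \land \lnot Q) \lor (\lnot S \land Q \land P) \lor (\lnot S \land Q \land \lnot Q)   (distribute \land over \lor)
⇔ (\lnot S \land \lnot P \land \lnot Q) \lor (\lnot S \land Q \land P)   (simplify)

(\lnot S \land \lnot P \land \lnot Q) \lor (\lnot S \land Q \land P)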